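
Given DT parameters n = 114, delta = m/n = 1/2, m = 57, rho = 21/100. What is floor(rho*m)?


m = 1/2*114 = 57.
rho = 21/100.
rho*m = 21/100*57 = 11.97.
k = floor(11.97) = 11.

11


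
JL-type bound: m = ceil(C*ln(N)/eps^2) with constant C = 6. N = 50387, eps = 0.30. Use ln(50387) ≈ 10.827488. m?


ln(50387) ≈ 10.827488.
eps^2 = 0.30^2 = 0.09.
C*ln(N)/eps^2 ≈ 6*10.827488/0.09 ≈ 721.8325.
m = ceil(721.8325) = 722.

722


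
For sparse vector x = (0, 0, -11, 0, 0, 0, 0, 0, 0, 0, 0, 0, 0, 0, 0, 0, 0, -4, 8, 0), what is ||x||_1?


Non-zero entries: [(2, -11), (17, -4), (18, 8)]
Absolute values: [11, 4, 8]
||x||_1 = sum = 23.

23


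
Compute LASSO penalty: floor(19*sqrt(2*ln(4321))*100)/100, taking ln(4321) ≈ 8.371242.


ln(4321) ≈ 8.371242.
2*ln(n) ≈ 16.742484.
sqrt(2*ln(n)) ≈ sqrt(16.742484) ≈ 4.091758.
lambda ≈ 19*4.091758 = 77.743402.
floor(lambda*100)/100 = 77.74.

77.74


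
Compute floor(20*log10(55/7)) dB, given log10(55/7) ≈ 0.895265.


||x||/||e|| = 55/7.
log10(55/7) ≈ 0.895265.
20*log10(||x||/||e||) ≈ 20*0.895265 = 17.9053.
floor(17.9053) = 17.

17


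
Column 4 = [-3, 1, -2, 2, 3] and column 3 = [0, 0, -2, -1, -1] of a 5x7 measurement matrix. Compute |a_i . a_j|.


Inner product: -3*0 + 1*0 + -2*-2 + 2*-1 + 3*-1
Products: [0, 0, 4, -2, -3]
Sum = -1.
|dot| = 1.

1


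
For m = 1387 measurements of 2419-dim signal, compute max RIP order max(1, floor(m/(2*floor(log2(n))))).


floor(log2(2419)) = 11.
2*11 = 22.
m/(2*floor(log2(n))) = 1387/22 ≈ 63.0455.
floor = 63.
k = max(1, 63) = 63.

63


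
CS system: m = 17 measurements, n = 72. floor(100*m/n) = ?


100*m/n = 100*17/72 ≈ 23.6111.
floor = 23.

23


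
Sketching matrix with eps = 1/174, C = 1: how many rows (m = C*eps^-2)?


1/eps = 174.
(1/eps)^2 = 30276.
m = 1*30276 = 30276.

30276


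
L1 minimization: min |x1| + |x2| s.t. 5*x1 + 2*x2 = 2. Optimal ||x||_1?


Axis intercepts:
  x1 = 2/5, x2 = 0: L1 = 2/5
  x1 = 0, x2 = 1: L1 = 1
x* = (2/5, 0)
||x*||_1 = 2/5.

2/5


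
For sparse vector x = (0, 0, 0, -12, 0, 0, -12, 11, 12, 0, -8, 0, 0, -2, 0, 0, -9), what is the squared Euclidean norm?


Non-zero entries: [(3, -12), (6, -12), (7, 11), (8, 12), (10, -8), (13, -2), (16, -9)]
Squares: [144, 144, 121, 144, 64, 4, 81]
||x||_2^2 = sum = 702.

702


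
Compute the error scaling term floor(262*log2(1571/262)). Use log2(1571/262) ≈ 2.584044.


log2(n/k) = log2(1571/262) ≈ 2.584044.
k*log2(n/k) ≈ 262*2.584044 = 677.019528.
floor(677.019528) = 677.

677


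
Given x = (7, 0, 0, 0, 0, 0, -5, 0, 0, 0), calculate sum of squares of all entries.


Non-zero entries: [(0, 7), (6, -5)]
Squares: [49, 25]
||x||_2^2 = sum = 74.

74


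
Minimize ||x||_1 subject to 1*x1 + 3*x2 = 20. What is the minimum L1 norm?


Axis intercepts:
  x1 = 20, x2 = 0: L1 = 20
  x1 = 0, x2 = 20/3: L1 = 20/3
x* = (0, 20/3)
||x*||_1 = 20/3.

20/3


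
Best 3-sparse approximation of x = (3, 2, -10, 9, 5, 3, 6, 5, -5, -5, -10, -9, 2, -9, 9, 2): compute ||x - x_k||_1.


Sorted |x_i| descending: [10, 10, 9, 9, 9, 9, 6, 5, 5, 5, 5, 3, 3, 2, 2, 2]
Keep top 3: [10, 10, 9]
Tail entries: [9, 9, 9, 6, 5, 5, 5, 5, 3, 3, 2, 2, 2]
L1 error = sum of tail = 65.

65


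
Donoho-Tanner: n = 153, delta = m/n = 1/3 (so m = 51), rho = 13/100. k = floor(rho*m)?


m = 1/3*153 = 51.
rho = 13/100.
rho*m = 13/100*51 = 6.63.
k = floor(6.63) = 6.

6


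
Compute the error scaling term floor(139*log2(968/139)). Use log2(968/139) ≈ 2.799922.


log2(n/k) = log2(968/139) ≈ 2.799922.
k*log2(n/k) ≈ 139*2.799922 = 389.189158.
floor(389.189158) = 389.

389


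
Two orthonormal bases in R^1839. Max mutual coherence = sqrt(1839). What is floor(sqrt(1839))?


42^2 = 1764 <= 1839 < 1849 = 43^2, so 42 <= sqrt(1839) < 43.
floor(sqrt(1839)) = 42.

42


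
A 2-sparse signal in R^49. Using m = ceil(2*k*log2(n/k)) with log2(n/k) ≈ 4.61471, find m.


log2(n/k) = log2(49/2) ≈ 4.61471.
2*k*log2(n/k) ≈ 2*2*4.61471 = 18.45884.
m = ceil(18.45884) = 19.

19


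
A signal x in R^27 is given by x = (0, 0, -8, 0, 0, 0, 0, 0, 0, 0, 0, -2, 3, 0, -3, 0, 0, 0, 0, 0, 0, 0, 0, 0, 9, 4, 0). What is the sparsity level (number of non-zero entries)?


Non-zero positions: [2, 11, 12, 14, 24, 25].
Sparsity = 6.

6


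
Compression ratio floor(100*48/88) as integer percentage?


100*m/n = 100*48/88 ≈ 54.5455.
floor = 54.

54


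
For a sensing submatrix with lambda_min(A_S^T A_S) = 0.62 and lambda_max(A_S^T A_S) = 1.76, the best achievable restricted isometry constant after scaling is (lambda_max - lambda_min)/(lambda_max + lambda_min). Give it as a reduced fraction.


lambda_max - lambda_min = 1.76 - 0.62 = 1.14.
lambda_max + lambda_min = 1.76 + 0.62 = 2.38.
delta = 1.14/2.38 = 114/238 = 57/119.

57/119


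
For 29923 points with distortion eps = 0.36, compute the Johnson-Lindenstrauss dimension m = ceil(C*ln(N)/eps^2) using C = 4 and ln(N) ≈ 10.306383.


ln(29923) ≈ 10.306383.
eps^2 = 0.36^2 = 0.1296.
C*ln(N)/eps^2 ≈ 4*10.306383/0.1296 ≈ 318.0982.
m = ceil(318.0982) = 319.

319


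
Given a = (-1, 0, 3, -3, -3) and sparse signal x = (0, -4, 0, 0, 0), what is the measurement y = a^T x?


Non-zero terms: ['0*-4']
Products: [0]
y = sum = 0.

0


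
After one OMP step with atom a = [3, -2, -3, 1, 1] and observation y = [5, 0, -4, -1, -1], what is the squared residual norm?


a^T a = 24.
a^T y = 25.
coeff = 25/24 = 25/24.
||r||^2 = 407/24.

407/24


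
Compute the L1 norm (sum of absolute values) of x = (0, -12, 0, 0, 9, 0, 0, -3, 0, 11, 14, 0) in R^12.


Non-zero entries: [(1, -12), (4, 9), (7, -3), (9, 11), (10, 14)]
Absolute values: [12, 9, 3, 11, 14]
||x||_1 = sum = 49.

49


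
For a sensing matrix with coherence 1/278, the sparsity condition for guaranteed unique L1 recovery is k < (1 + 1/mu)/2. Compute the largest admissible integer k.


1/mu = 278.
1 + 1/mu = 279.
(1 + 1/mu)/2 = 139.5 is not an integer, so k_max = floor(139.5) = 139.

139


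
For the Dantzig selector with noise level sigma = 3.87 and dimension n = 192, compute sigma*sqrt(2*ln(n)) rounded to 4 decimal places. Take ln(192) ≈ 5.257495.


ln(192) ≈ 5.257495.
2*ln(n) ≈ 10.51499.
sqrt(2*ln(n)) ≈ sqrt(10.51499) ≈ 3.242683.
threshold ≈ 3.87*3.242683 = 12.54918321 ≈ 12.5492.

12.5492


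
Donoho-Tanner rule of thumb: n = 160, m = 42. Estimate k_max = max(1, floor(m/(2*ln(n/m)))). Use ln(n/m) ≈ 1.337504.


n/m = 160/42 = 80/21.
ln(n/m) ≈ 1.337504.
2*ln(n/m) ≈ 2.675008.
m/(2*ln(n/m)) ≈ 42/2.675008 ≈ 15.7009.
floor = 15.
k_max = max(1, 15) = 15.

15


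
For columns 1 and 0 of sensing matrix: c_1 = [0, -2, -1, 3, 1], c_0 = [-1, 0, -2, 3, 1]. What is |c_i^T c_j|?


Inner product: 0*-1 + -2*0 + -1*-2 + 3*3 + 1*1
Products: [0, 0, 2, 9, 1]
Sum = 12.
|dot| = 12.

12


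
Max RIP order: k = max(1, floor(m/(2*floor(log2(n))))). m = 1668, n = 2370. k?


floor(log2(2370)) = 11.
2*11 = 22.
m/(2*floor(log2(n))) = 1668/22 ≈ 75.8182.
floor = 75.
k = max(1, 75) = 75.

75


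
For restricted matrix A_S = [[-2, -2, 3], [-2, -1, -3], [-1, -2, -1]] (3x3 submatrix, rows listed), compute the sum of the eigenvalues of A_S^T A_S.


Sum of eigenvalues of A_S^T A_S = trace(A_S^T A_S) = sum of squared column norms of A_S.
A_S^T A_S diagonal: [9, 9, 19].
trace = 9 + 9 + 19 = 37.

37


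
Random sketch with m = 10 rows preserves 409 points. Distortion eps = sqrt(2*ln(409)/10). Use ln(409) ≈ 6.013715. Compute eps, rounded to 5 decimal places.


ln(409) ≈ 6.013715.
2*ln(N)/m ≈ 2*6.013715/10 ≈ 1.202743.
eps = sqrt(1.202743) ≈ 1.0966964 ≈ 1.09670.

1.09670


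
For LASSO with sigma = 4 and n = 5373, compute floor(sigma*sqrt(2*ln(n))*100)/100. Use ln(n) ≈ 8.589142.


ln(5373) ≈ 8.589142.
2*ln(n) ≈ 17.178284.
sqrt(2*ln(n)) ≈ sqrt(17.178284) ≈ 4.144669.
lambda ≈ 4*4.144669 = 16.578676.
floor(lambda*100)/100 = 16.57.

16.57


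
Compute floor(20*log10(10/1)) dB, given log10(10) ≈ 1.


||x||/||e|| = 10/1 = 10.
log10(10) ≈ 1.
20*log10(||x||/||e||) ≈ 20*1 = 20.
floor(20) = 20.

20


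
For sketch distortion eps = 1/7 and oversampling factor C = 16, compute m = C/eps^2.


1/eps = 7.
(1/eps)^2 = 49.
m = 16*49 = 784.

784


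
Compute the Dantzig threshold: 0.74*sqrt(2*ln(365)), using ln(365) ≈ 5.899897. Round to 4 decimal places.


ln(365) ≈ 5.899897.
2*ln(n) ≈ 11.799794.
sqrt(2*ln(n)) ≈ sqrt(11.799794) ≈ 3.435083.
threshold ≈ 0.74*3.435083 = 2.54196142 ≈ 2.5420.

2.5420


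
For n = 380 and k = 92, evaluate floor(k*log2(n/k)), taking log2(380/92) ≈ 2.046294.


log2(n/k) = log2(380/92) ≈ 2.046294.
k*log2(n/k) ≈ 92*2.046294 = 188.259048.
floor(188.259048) = 188.

188


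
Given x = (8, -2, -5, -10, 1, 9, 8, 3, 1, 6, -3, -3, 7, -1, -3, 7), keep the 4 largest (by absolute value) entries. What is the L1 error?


Sorted |x_i| descending: [10, 9, 8, 8, 7, 7, 6, 5, 3, 3, 3, 3, 2, 1, 1, 1]
Keep top 4: [10, 9, 8, 8]
Tail entries: [7, 7, 6, 5, 3, 3, 3, 3, 2, 1, 1, 1]
L1 error = sum of tail = 42.

42


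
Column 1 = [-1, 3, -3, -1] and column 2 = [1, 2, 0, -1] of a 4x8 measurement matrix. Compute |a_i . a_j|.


Inner product: -1*1 + 3*2 + -3*0 + -1*-1
Products: [-1, 6, 0, 1]
Sum = 6.
|dot| = 6.

6


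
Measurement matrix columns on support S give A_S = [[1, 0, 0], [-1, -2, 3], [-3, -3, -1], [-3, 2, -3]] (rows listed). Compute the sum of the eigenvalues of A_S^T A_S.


Sum of eigenvalues of A_S^T A_S = trace(A_S^T A_S) = sum of squared column norms of A_S.
A_S^T A_S diagonal: [20, 17, 19].
trace = 20 + 17 + 19 = 56.

56


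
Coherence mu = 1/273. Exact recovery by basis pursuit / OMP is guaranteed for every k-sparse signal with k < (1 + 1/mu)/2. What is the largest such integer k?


1/mu = 273.
1 + 1/mu = 274.
(1 + 1/mu)/2 = 137 is an integer and the inequality is strict, so k_max = 137 - 1 = 136.

136


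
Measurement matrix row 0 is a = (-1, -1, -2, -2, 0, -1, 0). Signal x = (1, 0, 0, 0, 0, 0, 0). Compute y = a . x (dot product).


Non-zero terms: ['-1*1']
Products: [-1]
y = sum = -1.

-1


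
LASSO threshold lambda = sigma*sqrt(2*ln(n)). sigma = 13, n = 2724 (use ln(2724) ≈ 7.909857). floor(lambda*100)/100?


ln(2724) ≈ 7.909857.
2*ln(n) ≈ 15.819714.
sqrt(2*ln(n)) ≈ sqrt(15.819714) ≈ 3.9774.
lambda ≈ 13*3.9774 = 51.7062.
floor(lambda*100)/100 = 51.70.

51.70


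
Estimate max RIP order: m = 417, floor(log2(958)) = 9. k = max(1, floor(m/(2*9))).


floor(log2(958)) = 9.
2*9 = 18.
m/(2*floor(log2(n))) = 417/18 ≈ 23.1667.
floor = 23.
k = max(1, 23) = 23.

23


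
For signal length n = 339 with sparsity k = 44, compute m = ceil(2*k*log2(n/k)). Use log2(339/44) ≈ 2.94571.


log2(n/k) = log2(339/44) ≈ 2.94571.
2*k*log2(n/k) ≈ 2*44*2.94571 = 259.22248.
m = ceil(259.22248) = 260.

260


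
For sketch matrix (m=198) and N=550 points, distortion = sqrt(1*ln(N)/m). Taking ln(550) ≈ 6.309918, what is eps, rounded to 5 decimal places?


ln(550) ≈ 6.309918.
1*ln(N)/m ≈ 1*6.309918/198 ≈ 0.03186827.
eps = sqrt(0.03186827) ≈ 0.1785169 ≈ 0.17852.

0.17852


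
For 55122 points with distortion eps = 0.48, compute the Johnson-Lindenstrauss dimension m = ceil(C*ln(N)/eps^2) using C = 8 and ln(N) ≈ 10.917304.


ln(55122) ≈ 10.917304.
eps^2 = 0.48^2 = 0.2304.
C*ln(N)/eps^2 ≈ 8*10.917304/0.2304 ≈ 379.0731.
m = ceil(379.0731) = 380.

380


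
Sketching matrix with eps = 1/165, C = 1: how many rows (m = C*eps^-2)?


1/eps = 165.
(1/eps)^2 = 27225.
m = 1*27225 = 27225.

27225


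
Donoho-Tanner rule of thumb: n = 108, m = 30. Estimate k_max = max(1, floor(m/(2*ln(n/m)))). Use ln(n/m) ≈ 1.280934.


n/m = 108/30 = 18/5.
ln(n/m) ≈ 1.280934.
2*ln(n/m) ≈ 2.561868.
m/(2*ln(n/m)) ≈ 30/2.561868 ≈ 11.7102.
floor = 11.
k_max = max(1, 11) = 11.

11


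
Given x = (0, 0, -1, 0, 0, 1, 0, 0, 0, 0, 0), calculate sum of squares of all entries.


Non-zero entries: [(2, -1), (5, 1)]
Squares: [1, 1]
||x||_2^2 = sum = 2.

2


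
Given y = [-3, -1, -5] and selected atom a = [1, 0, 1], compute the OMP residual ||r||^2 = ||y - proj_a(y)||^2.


a^T a = 2.
a^T y = -8.
coeff = -8/2 = -4.
||r||^2 = 3.

3


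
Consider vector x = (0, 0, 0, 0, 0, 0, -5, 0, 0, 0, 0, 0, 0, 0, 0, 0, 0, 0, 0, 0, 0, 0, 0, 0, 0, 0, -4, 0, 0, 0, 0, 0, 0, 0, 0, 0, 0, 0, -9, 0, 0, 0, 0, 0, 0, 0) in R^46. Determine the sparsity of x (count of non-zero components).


Non-zero positions: [6, 26, 38].
Sparsity = 3.

3


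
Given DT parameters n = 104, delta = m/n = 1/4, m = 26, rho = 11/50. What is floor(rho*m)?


m = 1/4*104 = 26.
rho = 11/50.
rho*m = 11/50*26 = 5.72.
k = floor(5.72) = 5.

5


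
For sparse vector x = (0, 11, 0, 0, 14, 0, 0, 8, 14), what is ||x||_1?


Non-zero entries: [(1, 11), (4, 14), (7, 8), (8, 14)]
Absolute values: [11, 14, 8, 14]
||x||_1 = sum = 47.

47


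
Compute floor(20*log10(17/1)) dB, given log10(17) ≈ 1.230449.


||x||/||e|| = 17/1 = 17.
log10(17) ≈ 1.230449.
20*log10(||x||/||e||) ≈ 20*1.230449 = 24.60898.
floor(24.60898) = 24.

24


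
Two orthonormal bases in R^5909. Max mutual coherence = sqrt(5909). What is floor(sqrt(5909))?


76^2 = 5776 <= 5909 < 5929 = 77^2, so 76 <= sqrt(5909) < 77.
floor(sqrt(5909)) = 76.

76


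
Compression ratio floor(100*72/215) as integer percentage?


100*m/n = 100*72/215 ≈ 33.4884.
floor = 33.

33


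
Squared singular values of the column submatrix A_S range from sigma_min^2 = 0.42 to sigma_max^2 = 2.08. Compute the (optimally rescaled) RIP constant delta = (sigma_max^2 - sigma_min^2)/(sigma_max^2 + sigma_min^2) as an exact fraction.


lambda_max - lambda_min = 2.08 - 0.42 = 1.66.
lambda_max + lambda_min = 2.08 + 0.42 = 2.50.
delta = 1.66/2.50 = 166/250 = 83/125.

83/125


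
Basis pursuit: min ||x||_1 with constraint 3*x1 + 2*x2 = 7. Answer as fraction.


Axis intercepts:
  x1 = 7/3, x2 = 0: L1 = 7/3
  x1 = 0, x2 = 7/2: L1 = 7/2
x* = (7/3, 0)
||x*||_1 = 7/3.

7/3


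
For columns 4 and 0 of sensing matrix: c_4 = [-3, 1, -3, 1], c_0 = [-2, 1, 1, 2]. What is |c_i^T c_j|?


Inner product: -3*-2 + 1*1 + -3*1 + 1*2
Products: [6, 1, -3, 2]
Sum = 6.
|dot| = 6.

6


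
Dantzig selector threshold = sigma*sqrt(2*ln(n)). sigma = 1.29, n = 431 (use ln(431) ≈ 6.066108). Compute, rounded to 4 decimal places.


ln(431) ≈ 6.066108.
2*ln(n) ≈ 12.132216.
sqrt(2*ln(n)) ≈ sqrt(12.132216) ≈ 3.483133.
threshold ≈ 1.29*3.483133 = 4.49324157 ≈ 4.4932.

4.4932


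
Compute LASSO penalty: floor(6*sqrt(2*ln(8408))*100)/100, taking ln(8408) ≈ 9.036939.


ln(8408) ≈ 9.036939.
2*ln(n) ≈ 18.073878.
sqrt(2*ln(n)) ≈ sqrt(18.073878) ≈ 4.251338.
lambda ≈ 6*4.251338 = 25.508028.
floor(lambda*100)/100 = 25.50.

25.50


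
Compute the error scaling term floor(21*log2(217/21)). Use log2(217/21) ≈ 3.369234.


log2(n/k) = log2(217/21) ≈ 3.369234.
k*log2(n/k) ≈ 21*3.369234 = 70.753914.
floor(70.753914) = 70.

70


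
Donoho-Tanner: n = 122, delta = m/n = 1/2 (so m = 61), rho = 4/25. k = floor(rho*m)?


m = 1/2*122 = 61.
rho = 4/25.
rho*m = 4/25*61 = 9.76.
k = floor(9.76) = 9.

9


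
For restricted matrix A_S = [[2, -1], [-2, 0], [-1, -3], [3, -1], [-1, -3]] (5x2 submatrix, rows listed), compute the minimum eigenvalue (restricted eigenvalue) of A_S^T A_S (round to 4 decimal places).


A_S^T A_S = [[19, 1], [1, 20]].
trace = 39.
det = 379.
disc = trace^2 - 4*det = 1521 - 4*379 = 5.
sqrt(5) ≈ 2.236068.
lam_min = (39 - sqrt(5))/2 ≈ (39 - 2.236068)/2 = 18.381966 ≈ 18.3820.

18.3820


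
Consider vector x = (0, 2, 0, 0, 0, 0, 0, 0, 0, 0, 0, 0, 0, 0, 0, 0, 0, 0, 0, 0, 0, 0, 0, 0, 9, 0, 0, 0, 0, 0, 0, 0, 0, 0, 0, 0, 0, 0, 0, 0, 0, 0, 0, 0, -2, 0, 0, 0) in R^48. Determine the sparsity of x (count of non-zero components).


Non-zero positions: [1, 24, 44].
Sparsity = 3.

3


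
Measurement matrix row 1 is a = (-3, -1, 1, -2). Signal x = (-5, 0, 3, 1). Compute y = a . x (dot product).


Non-zero terms: ['-3*-5', '1*3', '-2*1']
Products: [15, 3, -2]
y = sum = 16.

16


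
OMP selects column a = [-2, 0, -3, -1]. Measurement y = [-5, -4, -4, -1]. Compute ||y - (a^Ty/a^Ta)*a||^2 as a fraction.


a^T a = 14.
a^T y = 23.
coeff = 23/14 = 23/14.
||r||^2 = 283/14.

283/14


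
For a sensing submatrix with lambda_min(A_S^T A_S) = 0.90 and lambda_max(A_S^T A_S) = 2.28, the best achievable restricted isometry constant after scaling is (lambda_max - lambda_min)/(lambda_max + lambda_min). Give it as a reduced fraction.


lambda_max - lambda_min = 2.28 - 0.90 = 1.38.
lambda_max + lambda_min = 2.28 + 0.90 = 3.18.
delta = 1.38/3.18 = 138/318 = 23/53.

23/53


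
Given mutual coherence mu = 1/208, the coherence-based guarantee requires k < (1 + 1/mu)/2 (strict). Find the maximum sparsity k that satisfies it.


1/mu = 208.
1 + 1/mu = 209.
(1 + 1/mu)/2 = 104.5 is not an integer, so k_max = floor(104.5) = 104.

104


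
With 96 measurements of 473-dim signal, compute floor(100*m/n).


100*m/n = 100*96/473 ≈ 20.296.
floor = 20.

20


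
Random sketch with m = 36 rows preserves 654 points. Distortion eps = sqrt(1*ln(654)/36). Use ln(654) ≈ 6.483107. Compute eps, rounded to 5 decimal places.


ln(654) ≈ 6.483107.
1*ln(N)/m ≈ 1*6.483107/36 ≈ 0.18008631.
eps = sqrt(0.18008631) ≈ 0.4243658 ≈ 0.42437.

0.42437


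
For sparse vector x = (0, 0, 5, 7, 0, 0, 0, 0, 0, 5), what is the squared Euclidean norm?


Non-zero entries: [(2, 5), (3, 7), (9, 5)]
Squares: [25, 49, 25]
||x||_2^2 = sum = 99.

99


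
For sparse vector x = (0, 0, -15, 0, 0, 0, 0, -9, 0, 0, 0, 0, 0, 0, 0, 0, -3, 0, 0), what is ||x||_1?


Non-zero entries: [(2, -15), (7, -9), (16, -3)]
Absolute values: [15, 9, 3]
||x||_1 = sum = 27.

27


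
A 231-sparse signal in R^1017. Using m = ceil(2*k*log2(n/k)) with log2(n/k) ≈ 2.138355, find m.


log2(n/k) = log2(1017/231) ≈ 2.138355.
2*k*log2(n/k) ≈ 2*231*2.138355 = 987.92001.
m = ceil(987.92001) = 988.

988


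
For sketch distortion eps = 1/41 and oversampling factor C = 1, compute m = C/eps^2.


1/eps = 41.
(1/eps)^2 = 1681.
m = 1*1681 = 1681.

1681


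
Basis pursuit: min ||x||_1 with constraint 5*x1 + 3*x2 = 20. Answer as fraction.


Axis intercepts:
  x1 = 4, x2 = 0: L1 = 4
  x1 = 0, x2 = 20/3: L1 = 20/3
x* = (4, 0)
||x*||_1 = 4.

4


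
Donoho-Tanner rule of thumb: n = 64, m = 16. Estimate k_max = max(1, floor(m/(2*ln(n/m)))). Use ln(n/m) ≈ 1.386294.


n/m = 64/16 = 4.
ln(n/m) ≈ 1.386294.
2*ln(n/m) ≈ 2.772588.
m/(2*ln(n/m)) ≈ 16/2.772588 ≈ 5.7708.
floor = 5.
k_max = max(1, 5) = 5.

5


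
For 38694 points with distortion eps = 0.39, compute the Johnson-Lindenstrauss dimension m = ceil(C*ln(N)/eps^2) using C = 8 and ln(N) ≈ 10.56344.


ln(38694) ≈ 10.56344.
eps^2 = 0.39^2 = 0.1521.
C*ln(N)/eps^2 ≈ 8*10.56344/0.1521 ≈ 555.605.
m = ceil(555.605) = 556.

556


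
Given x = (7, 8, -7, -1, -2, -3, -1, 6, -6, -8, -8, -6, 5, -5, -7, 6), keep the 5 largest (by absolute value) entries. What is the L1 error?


Sorted |x_i| descending: [8, 8, 8, 7, 7, 7, 6, 6, 6, 6, 5, 5, 3, 2, 1, 1]
Keep top 5: [8, 8, 8, 7, 7]
Tail entries: [7, 6, 6, 6, 6, 5, 5, 3, 2, 1, 1]
L1 error = sum of tail = 48.

48


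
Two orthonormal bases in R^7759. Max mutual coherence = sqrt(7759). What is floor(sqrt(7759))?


88^2 = 7744 <= 7759 < 7921 = 89^2, so 88 <= sqrt(7759) < 89.
floor(sqrt(7759)) = 88.

88


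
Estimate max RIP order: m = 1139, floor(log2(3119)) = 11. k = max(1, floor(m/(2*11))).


floor(log2(3119)) = 11.
2*11 = 22.
m/(2*floor(log2(n))) = 1139/22 ≈ 51.7727.
floor = 51.
k = max(1, 51) = 51.

51


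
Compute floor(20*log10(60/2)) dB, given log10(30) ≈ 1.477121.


||x||/||e|| = 60/2 = 30.
log10(30) ≈ 1.477121.
20*log10(||x||/||e||) ≈ 20*1.477121 = 29.54242.
floor(29.54242) = 29.

29


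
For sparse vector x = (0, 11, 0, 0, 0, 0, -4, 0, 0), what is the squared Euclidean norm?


Non-zero entries: [(1, 11), (6, -4)]
Squares: [121, 16]
||x||_2^2 = sum = 137.

137


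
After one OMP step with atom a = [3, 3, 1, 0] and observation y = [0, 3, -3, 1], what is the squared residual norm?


a^T a = 19.
a^T y = 6.
coeff = 6/19 = 6/19.
||r||^2 = 325/19.

325/19


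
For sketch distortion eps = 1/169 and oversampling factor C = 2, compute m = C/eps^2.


1/eps = 169.
(1/eps)^2 = 28561.
m = 2*28561 = 57122.

57122


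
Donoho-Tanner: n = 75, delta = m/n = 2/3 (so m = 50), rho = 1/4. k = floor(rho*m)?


m = 2/3*75 = 50.
rho = 1/4.
rho*m = 1/4*50 = 12.5.
k = floor(12.5) = 12.

12


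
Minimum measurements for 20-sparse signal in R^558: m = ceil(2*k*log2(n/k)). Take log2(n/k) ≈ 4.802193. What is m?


log2(n/k) = log2(558/20) ≈ 4.802193.
2*k*log2(n/k) ≈ 2*20*4.802193 = 192.08772.
m = ceil(192.08772) = 193.

193


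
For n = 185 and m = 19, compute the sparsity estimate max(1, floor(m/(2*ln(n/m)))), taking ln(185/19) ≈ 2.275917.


n/m = 185/19.
ln(n/m) ≈ 2.275917.
2*ln(n/m) ≈ 4.551834.
m/(2*ln(n/m)) ≈ 19/4.551834 ≈ 4.1741.
floor = 4.
k_max = max(1, 4) = 4.

4


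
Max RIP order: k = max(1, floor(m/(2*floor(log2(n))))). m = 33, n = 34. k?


floor(log2(34)) = 5.
2*5 = 10.
m/(2*floor(log2(n))) = 33/10 ≈ 3.3.
floor = 3.
k = max(1, 3) = 3.

3


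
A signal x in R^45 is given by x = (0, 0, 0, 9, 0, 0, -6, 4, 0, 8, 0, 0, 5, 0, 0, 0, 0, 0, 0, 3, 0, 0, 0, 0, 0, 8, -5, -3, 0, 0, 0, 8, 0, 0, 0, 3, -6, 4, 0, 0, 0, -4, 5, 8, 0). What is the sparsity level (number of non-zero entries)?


Non-zero positions: [3, 6, 7, 9, 12, 19, 25, 26, 27, 31, 35, 36, 37, 41, 42, 43].
Sparsity = 16.

16


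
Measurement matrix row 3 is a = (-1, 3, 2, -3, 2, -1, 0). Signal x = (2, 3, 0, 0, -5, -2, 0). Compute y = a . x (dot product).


Non-zero terms: ['-1*2', '3*3', '2*-5', '-1*-2']
Products: [-2, 9, -10, 2]
y = sum = -1.

-1


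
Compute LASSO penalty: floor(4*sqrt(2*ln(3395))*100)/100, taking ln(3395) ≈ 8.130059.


ln(3395) ≈ 8.130059.
2*ln(n) ≈ 16.260118.
sqrt(2*ln(n)) ≈ sqrt(16.260118) ≈ 4.032384.
lambda ≈ 4*4.032384 = 16.129536.
floor(lambda*100)/100 = 16.12.

16.12


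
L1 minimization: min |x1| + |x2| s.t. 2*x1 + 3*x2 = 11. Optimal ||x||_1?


Axis intercepts:
  x1 = 11/2, x2 = 0: L1 = 11/2
  x1 = 0, x2 = 11/3: L1 = 11/3
x* = (0, 11/3)
||x*||_1 = 11/3.

11/3


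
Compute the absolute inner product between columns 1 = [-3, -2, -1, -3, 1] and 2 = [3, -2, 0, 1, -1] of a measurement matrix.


Inner product: -3*3 + -2*-2 + -1*0 + -3*1 + 1*-1
Products: [-9, 4, 0, -3, -1]
Sum = -9.
|dot| = 9.

9


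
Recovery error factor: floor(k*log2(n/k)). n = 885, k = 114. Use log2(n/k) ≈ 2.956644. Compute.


log2(n/k) = log2(885/114) ≈ 2.956644.
k*log2(n/k) ≈ 114*2.956644 = 337.057416.
floor(337.057416) = 337.

337


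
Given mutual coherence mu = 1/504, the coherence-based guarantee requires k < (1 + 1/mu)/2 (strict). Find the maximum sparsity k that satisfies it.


1/mu = 504.
1 + 1/mu = 505.
(1 + 1/mu)/2 = 252.5 is not an integer, so k_max = floor(252.5) = 252.

252


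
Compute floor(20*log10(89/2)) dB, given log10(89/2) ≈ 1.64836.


||x||/||e|| = 89/2.
log10(89/2) ≈ 1.64836.
20*log10(||x||/||e||) ≈ 20*1.64836 = 32.9672.
floor(32.9672) = 32.

32


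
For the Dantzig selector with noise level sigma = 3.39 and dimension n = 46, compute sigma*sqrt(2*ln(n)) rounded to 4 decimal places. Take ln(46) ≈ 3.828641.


ln(46) ≈ 3.828641.
2*ln(n) ≈ 7.657282.
sqrt(2*ln(n)) ≈ sqrt(7.657282) ≈ 2.767179.
threshold ≈ 3.39*2.767179 = 9.38073681 ≈ 9.3807.

9.3807


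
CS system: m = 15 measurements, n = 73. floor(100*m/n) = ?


100*m/n = 100*15/73 ≈ 20.5479.
floor = 20.

20


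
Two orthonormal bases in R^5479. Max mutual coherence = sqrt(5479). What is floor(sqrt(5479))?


74^2 = 5476 <= 5479 < 5625 = 75^2, so 74 <= sqrt(5479) < 75.
floor(sqrt(5479)) = 74.

74


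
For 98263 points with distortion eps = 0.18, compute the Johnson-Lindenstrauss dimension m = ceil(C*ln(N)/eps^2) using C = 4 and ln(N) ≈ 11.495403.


ln(98263) ≈ 11.495403.
eps^2 = 0.18^2 = 0.0324.
C*ln(N)/eps^2 ≈ 4*11.495403/0.0324 ≈ 1419.1856.
m = ceil(1419.1856) = 1420.

1420


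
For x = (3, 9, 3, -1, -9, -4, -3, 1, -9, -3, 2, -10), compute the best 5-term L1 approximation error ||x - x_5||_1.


Sorted |x_i| descending: [10, 9, 9, 9, 4, 3, 3, 3, 3, 2, 1, 1]
Keep top 5: [10, 9, 9, 9, 4]
Tail entries: [3, 3, 3, 3, 2, 1, 1]
L1 error = sum of tail = 16.

16


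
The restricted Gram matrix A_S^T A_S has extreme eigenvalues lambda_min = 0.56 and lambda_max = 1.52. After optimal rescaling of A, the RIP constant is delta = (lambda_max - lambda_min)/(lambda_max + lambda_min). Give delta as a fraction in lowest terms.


lambda_max - lambda_min = 1.52 - 0.56 = 0.96.
lambda_max + lambda_min = 1.52 + 0.56 = 2.08.
delta = 0.96/2.08 = 96/208 = 6/13.

6/13


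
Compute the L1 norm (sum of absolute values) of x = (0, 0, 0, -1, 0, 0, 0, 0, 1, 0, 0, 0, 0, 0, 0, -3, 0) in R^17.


Non-zero entries: [(3, -1), (8, 1), (15, -3)]
Absolute values: [1, 1, 3]
||x||_1 = sum = 5.

5


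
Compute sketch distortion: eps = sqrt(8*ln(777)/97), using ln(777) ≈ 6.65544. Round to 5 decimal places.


ln(777) ≈ 6.65544.
8*ln(N)/m ≈ 8*6.65544/97 ≈ 0.54890227.
eps = sqrt(0.54890227) ≈ 0.7408794 ≈ 0.74088.

0.74088


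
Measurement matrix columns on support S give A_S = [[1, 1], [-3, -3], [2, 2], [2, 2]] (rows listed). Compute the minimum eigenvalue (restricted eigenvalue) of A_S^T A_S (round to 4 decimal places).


A_S^T A_S = [[18, 18], [18, 18]].
trace = 36.
det = 0.
disc = trace^2 - 4*det = 1296 - 4*0 = 1296.
sqrt(1296) = 36.
lam_min = (36 - 36)/2 = 0 = 0.0000.

0.0000


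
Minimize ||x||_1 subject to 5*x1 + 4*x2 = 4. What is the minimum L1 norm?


Axis intercepts:
  x1 = 4/5, x2 = 0: L1 = 4/5
  x1 = 0, x2 = 1: L1 = 1
x* = (4/5, 0)
||x*||_1 = 4/5.

4/5


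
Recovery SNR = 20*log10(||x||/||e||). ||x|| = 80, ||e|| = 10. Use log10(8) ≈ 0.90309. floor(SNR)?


||x||/||e|| = 80/10 = 8.
log10(8) ≈ 0.90309.
20*log10(||x||/||e||) ≈ 20*0.90309 = 18.0618.
floor(18.0618) = 18.

18


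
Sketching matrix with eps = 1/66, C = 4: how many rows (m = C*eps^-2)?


1/eps = 66.
(1/eps)^2 = 4356.
m = 4*4356 = 17424.

17424


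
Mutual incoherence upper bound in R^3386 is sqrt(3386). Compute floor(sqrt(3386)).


58^2 = 3364 <= 3386 < 3481 = 59^2, so 58 <= sqrt(3386) < 59.
floor(sqrt(3386)) = 58.

58


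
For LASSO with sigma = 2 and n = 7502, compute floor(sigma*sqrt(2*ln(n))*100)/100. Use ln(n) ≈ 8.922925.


ln(7502) ≈ 8.922925.
2*ln(n) ≈ 17.84585.
sqrt(2*ln(n)) ≈ sqrt(17.84585) ≈ 4.224435.
lambda ≈ 2*4.224435 = 8.44887.
floor(lambda*100)/100 = 8.44.

8.44


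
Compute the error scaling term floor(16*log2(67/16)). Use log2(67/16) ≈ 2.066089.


log2(n/k) = log2(67/16) ≈ 2.066089.
k*log2(n/k) ≈ 16*2.066089 = 33.057424.
floor(33.057424) = 33.

33


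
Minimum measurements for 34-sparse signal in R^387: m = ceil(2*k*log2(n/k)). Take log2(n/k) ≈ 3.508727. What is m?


log2(n/k) = log2(387/34) ≈ 3.508727.
2*k*log2(n/k) ≈ 2*34*3.508727 = 238.593436.
m = ceil(238.593436) = 239.

239


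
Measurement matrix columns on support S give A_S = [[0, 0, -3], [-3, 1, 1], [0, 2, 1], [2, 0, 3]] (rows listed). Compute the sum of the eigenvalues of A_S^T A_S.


Sum of eigenvalues of A_S^T A_S = trace(A_S^T A_S) = sum of squared column norms of A_S.
A_S^T A_S diagonal: [13, 5, 20].
trace = 13 + 5 + 20 = 38.

38


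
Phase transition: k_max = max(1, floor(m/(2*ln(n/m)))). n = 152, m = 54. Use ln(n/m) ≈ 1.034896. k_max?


n/m = 152/54 = 76/27.
ln(n/m) ≈ 1.034896.
2*ln(n/m) ≈ 2.069792.
m/(2*ln(n/m)) ≈ 54/2.069792 ≈ 26.0896.
floor = 26.
k_max = max(1, 26) = 26.

26


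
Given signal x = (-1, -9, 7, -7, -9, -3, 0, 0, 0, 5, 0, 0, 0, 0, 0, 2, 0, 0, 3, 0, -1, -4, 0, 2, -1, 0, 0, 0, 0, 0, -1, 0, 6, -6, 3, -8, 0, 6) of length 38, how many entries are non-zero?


Non-zero positions: [0, 1, 2, 3, 4, 5, 9, 15, 18, 20, 21, 23, 24, 30, 32, 33, 34, 35, 37].
Sparsity = 19.

19


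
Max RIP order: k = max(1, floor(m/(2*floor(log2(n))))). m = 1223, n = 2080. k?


floor(log2(2080)) = 11.
2*11 = 22.
m/(2*floor(log2(n))) = 1223/22 ≈ 55.5909.
floor = 55.
k = max(1, 55) = 55.

55


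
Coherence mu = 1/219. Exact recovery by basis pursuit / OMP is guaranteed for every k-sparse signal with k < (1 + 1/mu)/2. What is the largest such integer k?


1/mu = 219.
1 + 1/mu = 220.
(1 + 1/mu)/2 = 110 is an integer and the inequality is strict, so k_max = 110 - 1 = 109.

109


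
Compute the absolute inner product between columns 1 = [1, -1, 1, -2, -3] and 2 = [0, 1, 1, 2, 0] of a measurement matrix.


Inner product: 1*0 + -1*1 + 1*1 + -2*2 + -3*0
Products: [0, -1, 1, -4, 0]
Sum = -4.
|dot| = 4.

4


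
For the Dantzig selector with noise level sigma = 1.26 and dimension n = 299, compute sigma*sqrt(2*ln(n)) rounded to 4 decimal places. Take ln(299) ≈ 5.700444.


ln(299) ≈ 5.700444.
2*ln(n) ≈ 11.400888.
sqrt(2*ln(n)) ≈ sqrt(11.400888) ≈ 3.37652.
threshold ≈ 1.26*3.37652 = 4.2544152 ≈ 4.2544.

4.2544


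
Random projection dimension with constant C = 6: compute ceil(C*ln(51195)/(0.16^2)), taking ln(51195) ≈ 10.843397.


ln(51195) ≈ 10.843397.
eps^2 = 0.16^2 = 0.0256.
C*ln(N)/eps^2 ≈ 6*10.843397/0.0256 ≈ 2541.4212.
m = ceil(2541.4212) = 2542.

2542


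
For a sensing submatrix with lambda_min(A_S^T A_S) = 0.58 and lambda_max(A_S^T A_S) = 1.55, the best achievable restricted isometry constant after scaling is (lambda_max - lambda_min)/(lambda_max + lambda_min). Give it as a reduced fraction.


lambda_max - lambda_min = 1.55 - 0.58 = 0.97.
lambda_max + lambda_min = 1.55 + 0.58 = 2.13.
delta = 0.97/2.13 = 97/213.

97/213


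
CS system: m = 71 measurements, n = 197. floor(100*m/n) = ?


100*m/n = 100*71/197 ≈ 36.0406.
floor = 36.

36


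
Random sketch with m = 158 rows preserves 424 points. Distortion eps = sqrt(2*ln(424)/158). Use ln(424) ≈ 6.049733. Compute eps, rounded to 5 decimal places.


ln(424) ≈ 6.049733.
2*ln(N)/m ≈ 2*6.049733/158 ≈ 0.0765789.
eps = sqrt(0.0765789) ≈ 0.2767289 ≈ 0.27673.

0.27673


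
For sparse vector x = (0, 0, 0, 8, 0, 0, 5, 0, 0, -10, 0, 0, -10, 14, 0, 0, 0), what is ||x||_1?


Non-zero entries: [(3, 8), (6, 5), (9, -10), (12, -10), (13, 14)]
Absolute values: [8, 5, 10, 10, 14]
||x||_1 = sum = 47.

47


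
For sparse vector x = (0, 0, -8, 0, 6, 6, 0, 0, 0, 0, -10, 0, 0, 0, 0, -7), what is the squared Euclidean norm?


Non-zero entries: [(2, -8), (4, 6), (5, 6), (10, -10), (15, -7)]
Squares: [64, 36, 36, 100, 49]
||x||_2^2 = sum = 285.

285


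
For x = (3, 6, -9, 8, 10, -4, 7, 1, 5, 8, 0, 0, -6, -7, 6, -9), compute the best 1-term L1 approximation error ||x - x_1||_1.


Sorted |x_i| descending: [10, 9, 9, 8, 8, 7, 7, 6, 6, 6, 5, 4, 3, 1, 0, 0]
Keep top 1: [10]
Tail entries: [9, 9, 8, 8, 7, 7, 6, 6, 6, 5, 4, 3, 1, 0, 0]
L1 error = sum of tail = 79.

79


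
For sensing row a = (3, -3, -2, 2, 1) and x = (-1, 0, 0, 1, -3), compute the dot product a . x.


Non-zero terms: ['3*-1', '2*1', '1*-3']
Products: [-3, 2, -3]
y = sum = -4.

-4


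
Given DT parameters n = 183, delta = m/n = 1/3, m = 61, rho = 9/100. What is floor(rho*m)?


m = 1/3*183 = 61.
rho = 9/100.
rho*m = 9/100*61 = 5.49.
k = floor(5.49) = 5.

5


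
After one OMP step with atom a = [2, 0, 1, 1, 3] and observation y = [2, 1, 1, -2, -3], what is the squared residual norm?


a^T a = 15.
a^T y = -6.
coeff = -6/15 = -2/5.
||r||^2 = 83/5.

83/5


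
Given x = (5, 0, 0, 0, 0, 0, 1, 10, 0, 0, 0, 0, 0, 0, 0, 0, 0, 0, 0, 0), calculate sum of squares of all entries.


Non-zero entries: [(0, 5), (6, 1), (7, 10)]
Squares: [25, 1, 100]
||x||_2^2 = sum = 126.

126


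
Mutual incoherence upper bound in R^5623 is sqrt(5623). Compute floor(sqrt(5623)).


74^2 = 5476 <= 5623 < 5625 = 75^2, so 74 <= sqrt(5623) < 75.
floor(sqrt(5623)) = 74.

74


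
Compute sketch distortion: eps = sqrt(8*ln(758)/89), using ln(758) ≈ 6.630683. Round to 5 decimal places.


ln(758) ≈ 6.630683.
8*ln(N)/m ≈ 8*6.630683/89 ≈ 0.59601645.
eps = sqrt(0.59601645) ≈ 0.772021 ≈ 0.77202.

0.77202


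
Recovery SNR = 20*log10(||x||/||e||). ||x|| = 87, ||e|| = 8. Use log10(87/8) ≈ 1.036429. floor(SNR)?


||x||/||e|| = 87/8.
log10(87/8) ≈ 1.036429.
20*log10(||x||/||e||) ≈ 20*1.036429 = 20.72858.
floor(20.72858) = 20.

20


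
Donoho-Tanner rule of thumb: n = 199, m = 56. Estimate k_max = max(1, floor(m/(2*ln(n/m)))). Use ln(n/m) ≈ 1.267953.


n/m = 199/56.
ln(n/m) ≈ 1.267953.
2*ln(n/m) ≈ 2.535906.
m/(2*ln(n/m)) ≈ 56/2.535906 ≈ 22.0828.
floor = 22.
k_max = max(1, 22) = 22.

22


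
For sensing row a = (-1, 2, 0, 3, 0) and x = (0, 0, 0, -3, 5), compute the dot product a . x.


Non-zero terms: ['3*-3', '0*5']
Products: [-9, 0]
y = sum = -9.

-9


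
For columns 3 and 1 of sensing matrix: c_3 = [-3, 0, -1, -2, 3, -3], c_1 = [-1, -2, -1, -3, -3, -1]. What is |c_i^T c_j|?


Inner product: -3*-1 + 0*-2 + -1*-1 + -2*-3 + 3*-3 + -3*-1
Products: [3, 0, 1, 6, -9, 3]
Sum = 4.
|dot| = 4.

4


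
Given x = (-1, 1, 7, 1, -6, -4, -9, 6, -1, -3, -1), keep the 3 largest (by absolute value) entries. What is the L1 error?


Sorted |x_i| descending: [9, 7, 6, 6, 4, 3, 1, 1, 1, 1, 1]
Keep top 3: [9, 7, 6]
Tail entries: [6, 4, 3, 1, 1, 1, 1, 1]
L1 error = sum of tail = 18.

18


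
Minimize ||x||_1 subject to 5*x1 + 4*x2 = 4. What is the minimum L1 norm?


Axis intercepts:
  x1 = 4/5, x2 = 0: L1 = 4/5
  x1 = 0, x2 = 1: L1 = 1
x* = (4/5, 0)
||x*||_1 = 4/5.

4/5


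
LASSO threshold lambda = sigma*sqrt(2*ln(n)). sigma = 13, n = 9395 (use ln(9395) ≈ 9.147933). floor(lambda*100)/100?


ln(9395) ≈ 9.147933.
2*ln(n) ≈ 18.295866.
sqrt(2*ln(n)) ≈ sqrt(18.295866) ≈ 4.277367.
lambda ≈ 13*4.277367 = 55.605771.
floor(lambda*100)/100 = 55.60.

55.60


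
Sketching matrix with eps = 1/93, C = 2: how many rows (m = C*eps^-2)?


1/eps = 93.
(1/eps)^2 = 8649.
m = 2*8649 = 17298.

17298


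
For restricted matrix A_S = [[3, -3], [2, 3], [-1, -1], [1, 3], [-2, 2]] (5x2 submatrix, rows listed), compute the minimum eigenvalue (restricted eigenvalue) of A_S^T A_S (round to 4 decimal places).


A_S^T A_S = [[19, -3], [-3, 32]].
trace = 51.
det = 599.
disc = trace^2 - 4*det = 2601 - 4*599 = 205.
sqrt(205) ≈ 14.317821.
lam_min = (51 - sqrt(205))/2 ≈ (51 - 14.317821)/2 = 18.3410895 ≈ 18.3411.

18.3411


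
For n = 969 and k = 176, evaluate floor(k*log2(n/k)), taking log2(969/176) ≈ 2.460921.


log2(n/k) = log2(969/176) ≈ 2.460921.
k*log2(n/k) ≈ 176*2.460921 = 433.122096.
floor(433.122096) = 433.

433


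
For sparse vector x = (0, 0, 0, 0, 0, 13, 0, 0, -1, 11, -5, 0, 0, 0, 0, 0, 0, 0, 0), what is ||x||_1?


Non-zero entries: [(5, 13), (8, -1), (9, 11), (10, -5)]
Absolute values: [13, 1, 11, 5]
||x||_1 = sum = 30.

30


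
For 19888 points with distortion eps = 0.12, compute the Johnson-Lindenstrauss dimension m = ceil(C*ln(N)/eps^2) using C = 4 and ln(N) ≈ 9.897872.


ln(19888) ≈ 9.897872.
eps^2 = 0.12^2 = 0.0144.
C*ln(N)/eps^2 ≈ 4*9.897872/0.0144 ≈ 2749.4089.
m = ceil(2749.4089) = 2750.

2750


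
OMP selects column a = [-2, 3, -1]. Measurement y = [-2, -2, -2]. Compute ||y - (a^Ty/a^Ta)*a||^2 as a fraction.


a^T a = 14.
a^T y = 0.
coeff = 0/14 = 0.
||r||^2 = 12.

12


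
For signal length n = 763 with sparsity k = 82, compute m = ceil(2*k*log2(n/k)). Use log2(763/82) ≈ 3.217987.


log2(n/k) = log2(763/82) ≈ 3.217987.
2*k*log2(n/k) ≈ 2*82*3.217987 = 527.749868.
m = ceil(527.749868) = 528.

528


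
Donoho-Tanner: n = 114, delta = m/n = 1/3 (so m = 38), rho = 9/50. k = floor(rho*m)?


m = 1/3*114 = 38.
rho = 9/50.
rho*m = 9/50*38 = 6.84.
k = floor(6.84) = 6.

6


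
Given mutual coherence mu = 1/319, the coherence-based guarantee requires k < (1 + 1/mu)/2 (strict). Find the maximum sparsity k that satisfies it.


1/mu = 319.
1 + 1/mu = 320.
(1 + 1/mu)/2 = 160 is an integer and the inequality is strict, so k_max = 160 - 1 = 159.

159


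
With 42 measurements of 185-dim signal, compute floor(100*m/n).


100*m/n = 100*42/185 ≈ 22.7027.
floor = 22.

22


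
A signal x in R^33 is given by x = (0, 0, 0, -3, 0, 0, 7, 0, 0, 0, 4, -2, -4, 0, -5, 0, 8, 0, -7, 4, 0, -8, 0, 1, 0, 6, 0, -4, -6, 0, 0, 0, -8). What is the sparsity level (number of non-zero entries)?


Non-zero positions: [3, 6, 10, 11, 12, 14, 16, 18, 19, 21, 23, 25, 27, 28, 32].
Sparsity = 15.

15


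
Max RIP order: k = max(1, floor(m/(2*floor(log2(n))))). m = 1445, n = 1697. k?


floor(log2(1697)) = 10.
2*10 = 20.
m/(2*floor(log2(n))) = 1445/20 ≈ 72.25.
floor = 72.
k = max(1, 72) = 72.

72


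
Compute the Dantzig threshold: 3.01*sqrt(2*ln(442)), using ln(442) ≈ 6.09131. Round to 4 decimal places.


ln(442) ≈ 6.09131.
2*ln(n) ≈ 12.18262.
sqrt(2*ln(n)) ≈ sqrt(12.18262) ≈ 3.490361.
threshold ≈ 3.01*3.490361 = 10.50598661 ≈ 10.5060.

10.5060


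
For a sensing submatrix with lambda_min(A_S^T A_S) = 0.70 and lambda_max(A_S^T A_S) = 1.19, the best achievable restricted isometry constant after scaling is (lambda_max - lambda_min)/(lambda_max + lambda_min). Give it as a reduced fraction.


lambda_max - lambda_min = 1.19 - 0.70 = 0.49.
lambda_max + lambda_min = 1.19 + 0.70 = 1.89.
delta = 0.49/1.89 = 49/189 = 7/27.

7/27


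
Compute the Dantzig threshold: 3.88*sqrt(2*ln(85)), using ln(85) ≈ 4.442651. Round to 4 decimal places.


ln(85) ≈ 4.442651.
2*ln(n) ≈ 8.885302.
sqrt(2*ln(n)) ≈ sqrt(8.885302) ≈ 2.980822.
threshold ≈ 3.88*2.980822 = 11.56558936 ≈ 11.5656.

11.5656


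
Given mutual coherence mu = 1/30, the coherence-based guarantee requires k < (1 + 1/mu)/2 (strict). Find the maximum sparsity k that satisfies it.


1/mu = 30.
1 + 1/mu = 31.
(1 + 1/mu)/2 = 15.5 is not an integer, so k_max = floor(15.5) = 15.

15


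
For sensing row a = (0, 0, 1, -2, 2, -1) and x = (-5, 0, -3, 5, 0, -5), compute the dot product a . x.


Non-zero terms: ['0*-5', '1*-3', '-2*5', '-1*-5']
Products: [0, -3, -10, 5]
y = sum = -8.

-8


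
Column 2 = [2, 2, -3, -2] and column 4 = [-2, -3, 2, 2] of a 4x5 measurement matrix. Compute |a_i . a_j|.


Inner product: 2*-2 + 2*-3 + -3*2 + -2*2
Products: [-4, -6, -6, -4]
Sum = -20.
|dot| = 20.

20


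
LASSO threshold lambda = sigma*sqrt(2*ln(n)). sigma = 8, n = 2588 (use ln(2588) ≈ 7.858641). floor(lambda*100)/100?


ln(2588) ≈ 7.858641.
2*ln(n) ≈ 15.717282.
sqrt(2*ln(n)) ≈ sqrt(15.717282) ≈ 3.964503.
lambda ≈ 8*3.964503 = 31.716024.
floor(lambda*100)/100 = 31.71.

31.71


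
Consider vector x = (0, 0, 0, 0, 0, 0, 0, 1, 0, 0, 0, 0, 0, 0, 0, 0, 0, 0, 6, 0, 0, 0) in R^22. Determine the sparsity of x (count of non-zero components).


Non-zero positions: [7, 18].
Sparsity = 2.

2


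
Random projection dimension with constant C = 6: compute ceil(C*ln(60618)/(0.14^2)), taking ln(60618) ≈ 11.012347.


ln(60618) ≈ 11.012347.
eps^2 = 0.14^2 = 0.0196.
C*ln(N)/eps^2 ≈ 6*11.012347/0.0196 ≈ 3371.1266.
m = ceil(3371.1266) = 3372.

3372


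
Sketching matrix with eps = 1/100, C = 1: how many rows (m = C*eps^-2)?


1/eps = 100.
(1/eps)^2 = 10000.
m = 1*10000 = 10000.

10000


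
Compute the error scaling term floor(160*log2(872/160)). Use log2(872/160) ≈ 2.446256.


log2(n/k) = log2(872/160) ≈ 2.446256.
k*log2(n/k) ≈ 160*2.446256 = 391.40096.
floor(391.40096) = 391.

391


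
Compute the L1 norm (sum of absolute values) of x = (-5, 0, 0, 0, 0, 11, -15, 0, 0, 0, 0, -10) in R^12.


Non-zero entries: [(0, -5), (5, 11), (6, -15), (11, -10)]
Absolute values: [5, 11, 15, 10]
||x||_1 = sum = 41.

41
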